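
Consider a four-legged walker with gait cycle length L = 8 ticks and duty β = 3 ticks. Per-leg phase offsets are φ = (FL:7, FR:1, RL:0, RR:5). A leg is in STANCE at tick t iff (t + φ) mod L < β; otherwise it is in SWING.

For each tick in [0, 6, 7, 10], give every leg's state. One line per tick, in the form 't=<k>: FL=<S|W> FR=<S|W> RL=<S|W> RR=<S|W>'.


t=0: FL=W FR=S RL=S RR=W
t=6: FL=W FR=W RL=W RR=W
t=7: FL=W FR=S RL=W RR=W
t=10: FL=S FR=W RL=S RR=W

t=0: phase=(7,1,0,5) vs β=3 → FL=W FR=S RL=S RR=W
t=6: phase=(5,7,6,3) vs β=3 → FL=W FR=W RL=W RR=W
t=7: phase=(6,0,7,4) vs β=3 → FL=W FR=S RL=W RR=W
t=10: phase=(1,3,2,7) vs β=3 → FL=S FR=W RL=S RR=W


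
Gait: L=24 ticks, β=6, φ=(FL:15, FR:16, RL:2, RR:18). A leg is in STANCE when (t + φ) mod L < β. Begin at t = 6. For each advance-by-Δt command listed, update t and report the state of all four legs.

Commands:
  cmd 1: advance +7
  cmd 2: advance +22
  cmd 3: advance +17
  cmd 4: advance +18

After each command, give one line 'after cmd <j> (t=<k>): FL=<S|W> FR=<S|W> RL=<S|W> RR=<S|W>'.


start t=6: FL=W FR=W RL=W RR=S
cmd 1: advance +7 → t=13, phase=(4,5,15,7) → FL=S FR=S RL=W RR=W
cmd 2: advance +22 → t=35, phase=(2,3,13,5) → FL=S FR=S RL=W RR=S
cmd 3: advance +17 → t=52, phase=(19,20,6,22) → FL=W FR=W RL=W RR=W
cmd 4: advance +18 → t=70, phase=(13,14,0,16) → FL=W FR=W RL=S RR=W

after cmd 1 (t=13): FL=S FR=S RL=W RR=W
after cmd 2 (t=35): FL=S FR=S RL=W RR=S
after cmd 3 (t=52): FL=W FR=W RL=W RR=W
after cmd 4 (t=70): FL=W FR=W RL=S RR=W


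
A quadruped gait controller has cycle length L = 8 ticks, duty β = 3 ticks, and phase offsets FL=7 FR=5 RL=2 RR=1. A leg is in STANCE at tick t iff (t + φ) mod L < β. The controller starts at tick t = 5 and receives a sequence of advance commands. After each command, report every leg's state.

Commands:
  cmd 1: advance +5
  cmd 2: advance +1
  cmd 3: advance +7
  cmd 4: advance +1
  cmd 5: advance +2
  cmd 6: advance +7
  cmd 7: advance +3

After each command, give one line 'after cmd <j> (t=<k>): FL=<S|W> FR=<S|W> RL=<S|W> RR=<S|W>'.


after cmd 1 (t=10): FL=S FR=W RL=W RR=W
after cmd 2 (t=11): FL=S FR=S RL=W RR=W
after cmd 3 (t=18): FL=S FR=W RL=W RR=W
after cmd 4 (t=19): FL=S FR=S RL=W RR=W
after cmd 5 (t=21): FL=W FR=S RL=W RR=W
after cmd 6 (t=28): FL=W FR=S RL=W RR=W
after cmd 7 (t=31): FL=W FR=W RL=S RR=S

start t=5: FL=W FR=S RL=W RR=W
cmd 1: advance +5 → t=10, phase=(1,7,4,3) → FL=S FR=W RL=W RR=W
cmd 2: advance +1 → t=11, phase=(2,0,5,4) → FL=S FR=S RL=W RR=W
cmd 3: advance +7 → t=18, phase=(1,7,4,3) → FL=S FR=W RL=W RR=W
cmd 4: advance +1 → t=19, phase=(2,0,5,4) → FL=S FR=S RL=W RR=W
cmd 5: advance +2 → t=21, phase=(4,2,7,6) → FL=W FR=S RL=W RR=W
cmd 6: advance +7 → t=28, phase=(3,1,6,5) → FL=W FR=S RL=W RR=W
cmd 7: advance +3 → t=31, phase=(6,4,1,0) → FL=W FR=W RL=S RR=S


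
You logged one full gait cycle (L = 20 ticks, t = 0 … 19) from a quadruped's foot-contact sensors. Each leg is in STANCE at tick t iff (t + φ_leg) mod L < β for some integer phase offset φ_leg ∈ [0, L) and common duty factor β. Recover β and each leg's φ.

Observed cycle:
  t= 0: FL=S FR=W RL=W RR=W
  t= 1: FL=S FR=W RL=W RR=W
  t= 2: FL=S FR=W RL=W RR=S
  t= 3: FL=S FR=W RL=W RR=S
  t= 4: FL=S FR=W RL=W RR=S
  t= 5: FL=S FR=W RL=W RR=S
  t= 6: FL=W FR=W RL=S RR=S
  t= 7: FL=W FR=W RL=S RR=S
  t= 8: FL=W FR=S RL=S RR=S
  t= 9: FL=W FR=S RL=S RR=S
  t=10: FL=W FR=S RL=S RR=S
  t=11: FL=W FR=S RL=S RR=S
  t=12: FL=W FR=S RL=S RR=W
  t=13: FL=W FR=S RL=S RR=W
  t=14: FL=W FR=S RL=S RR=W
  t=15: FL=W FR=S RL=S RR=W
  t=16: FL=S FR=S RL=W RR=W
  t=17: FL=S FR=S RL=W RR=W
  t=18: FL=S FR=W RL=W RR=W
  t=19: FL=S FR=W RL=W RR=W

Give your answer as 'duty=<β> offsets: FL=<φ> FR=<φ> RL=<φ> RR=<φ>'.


duty=10 offsets: FL=4 FR=12 RL=14 RR=18

duty β = stance ticks per leg = 10
FL: stance ticks = 10; W→S at t=16 → φ=4
FR: stance ticks = 10; W→S at t=8 → φ=12
RL: stance ticks = 10; W→S at t=6 → φ=14
RR: stance ticks = 10; W→S at t=2 → φ=18


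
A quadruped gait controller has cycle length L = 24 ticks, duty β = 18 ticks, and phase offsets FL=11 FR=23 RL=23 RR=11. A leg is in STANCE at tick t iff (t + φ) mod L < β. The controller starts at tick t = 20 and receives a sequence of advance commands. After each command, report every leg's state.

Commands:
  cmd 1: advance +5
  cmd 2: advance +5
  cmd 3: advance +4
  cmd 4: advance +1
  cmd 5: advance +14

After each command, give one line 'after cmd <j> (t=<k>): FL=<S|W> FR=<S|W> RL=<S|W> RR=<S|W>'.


after cmd 1 (t=25): FL=S FR=S RL=S RR=S
after cmd 2 (t=30): FL=S FR=S RL=S RR=S
after cmd 3 (t=34): FL=W FR=S RL=S RR=W
after cmd 4 (t=35): FL=W FR=S RL=S RR=W
after cmd 5 (t=49): FL=S FR=S RL=S RR=S

start t=20: FL=S FR=W RL=W RR=S
cmd 1: advance +5 → t=25, phase=(12,0,0,12) → FL=S FR=S RL=S RR=S
cmd 2: advance +5 → t=30, phase=(17,5,5,17) → FL=S FR=S RL=S RR=S
cmd 3: advance +4 → t=34, phase=(21,9,9,21) → FL=W FR=S RL=S RR=W
cmd 4: advance +1 → t=35, phase=(22,10,10,22) → FL=W FR=S RL=S RR=W
cmd 5: advance +14 → t=49, phase=(12,0,0,12) → FL=S FR=S RL=S RR=S


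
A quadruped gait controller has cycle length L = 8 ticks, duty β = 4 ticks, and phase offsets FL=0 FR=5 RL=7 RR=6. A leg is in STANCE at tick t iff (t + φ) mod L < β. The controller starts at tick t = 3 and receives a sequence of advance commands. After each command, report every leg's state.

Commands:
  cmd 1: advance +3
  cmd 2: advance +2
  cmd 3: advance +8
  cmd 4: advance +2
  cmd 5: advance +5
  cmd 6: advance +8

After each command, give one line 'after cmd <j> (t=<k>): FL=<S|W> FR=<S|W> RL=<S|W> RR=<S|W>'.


after cmd 1 (t=6): FL=W FR=S RL=W RR=W
after cmd 2 (t=8): FL=S FR=W RL=W RR=W
after cmd 3 (t=16): FL=S FR=W RL=W RR=W
after cmd 4 (t=18): FL=S FR=W RL=S RR=S
after cmd 5 (t=23): FL=W FR=W RL=W RR=W
after cmd 6 (t=31): FL=W FR=W RL=W RR=W

start t=3: FL=S FR=S RL=S RR=S
cmd 1: advance +3 → t=6, phase=(6,3,5,4) → FL=W FR=S RL=W RR=W
cmd 2: advance +2 → t=8, phase=(0,5,7,6) → FL=S FR=W RL=W RR=W
cmd 3: advance +8 → t=16, phase=(0,5,7,6) → FL=S FR=W RL=W RR=W
cmd 4: advance +2 → t=18, phase=(2,7,1,0) → FL=S FR=W RL=S RR=S
cmd 5: advance +5 → t=23, phase=(7,4,6,5) → FL=W FR=W RL=W RR=W
cmd 6: advance +8 → t=31, phase=(7,4,6,5) → FL=W FR=W RL=W RR=W


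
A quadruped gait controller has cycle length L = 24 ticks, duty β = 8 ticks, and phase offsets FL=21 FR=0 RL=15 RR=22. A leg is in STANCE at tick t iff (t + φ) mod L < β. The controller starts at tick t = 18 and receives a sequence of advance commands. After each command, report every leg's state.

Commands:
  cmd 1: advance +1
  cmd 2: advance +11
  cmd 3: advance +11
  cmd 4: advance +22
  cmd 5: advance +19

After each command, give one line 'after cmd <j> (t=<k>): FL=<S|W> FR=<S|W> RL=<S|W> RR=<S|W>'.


after cmd 1 (t=19): FL=W FR=W RL=W RR=W
after cmd 2 (t=30): FL=S FR=S RL=W RR=S
after cmd 3 (t=41): FL=W FR=W RL=W RR=W
after cmd 4 (t=63): FL=W FR=W RL=S RR=W
after cmd 5 (t=82): FL=S FR=W RL=S RR=W

start t=18: FL=W FR=W RL=W RR=W
cmd 1: advance +1 → t=19, phase=(16,19,10,17) → FL=W FR=W RL=W RR=W
cmd 2: advance +11 → t=30, phase=(3,6,21,4) → FL=S FR=S RL=W RR=S
cmd 3: advance +11 → t=41, phase=(14,17,8,15) → FL=W FR=W RL=W RR=W
cmd 4: advance +22 → t=63, phase=(12,15,6,13) → FL=W FR=W RL=S RR=W
cmd 5: advance +19 → t=82, phase=(7,10,1,8) → FL=S FR=W RL=S RR=W


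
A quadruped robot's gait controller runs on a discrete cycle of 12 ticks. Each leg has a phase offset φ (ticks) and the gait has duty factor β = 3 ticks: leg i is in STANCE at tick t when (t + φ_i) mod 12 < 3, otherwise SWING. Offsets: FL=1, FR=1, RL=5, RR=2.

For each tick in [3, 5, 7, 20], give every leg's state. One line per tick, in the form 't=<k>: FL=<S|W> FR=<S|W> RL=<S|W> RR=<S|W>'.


t=3: FL=W FR=W RL=W RR=W
t=5: FL=W FR=W RL=W RR=W
t=7: FL=W FR=W RL=S RR=W
t=20: FL=W FR=W RL=S RR=W

t=3: phase=(4,4,8,5) vs β=3 → FL=W FR=W RL=W RR=W
t=5: phase=(6,6,10,7) vs β=3 → FL=W FR=W RL=W RR=W
t=7: phase=(8,8,0,9) vs β=3 → FL=W FR=W RL=S RR=W
t=20: phase=(9,9,1,10) vs β=3 → FL=W FR=W RL=S RR=W


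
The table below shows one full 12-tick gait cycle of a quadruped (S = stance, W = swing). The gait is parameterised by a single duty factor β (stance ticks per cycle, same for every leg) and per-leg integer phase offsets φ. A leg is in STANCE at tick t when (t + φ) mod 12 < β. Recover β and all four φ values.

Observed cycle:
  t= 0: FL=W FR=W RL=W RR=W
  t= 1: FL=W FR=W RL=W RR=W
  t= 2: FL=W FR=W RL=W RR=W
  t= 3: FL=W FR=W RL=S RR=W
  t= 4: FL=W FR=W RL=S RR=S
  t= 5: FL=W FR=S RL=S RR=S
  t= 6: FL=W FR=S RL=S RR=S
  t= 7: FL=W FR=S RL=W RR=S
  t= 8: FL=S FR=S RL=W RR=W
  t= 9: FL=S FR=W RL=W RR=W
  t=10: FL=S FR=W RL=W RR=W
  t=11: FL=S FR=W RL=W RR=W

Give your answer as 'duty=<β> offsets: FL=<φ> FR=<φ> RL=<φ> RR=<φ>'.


duty=4 offsets: FL=4 FR=7 RL=9 RR=8

duty β = stance ticks per leg = 4
FL: stance ticks = 4; W→S at t=8 → φ=4
FR: stance ticks = 4; W→S at t=5 → φ=7
RL: stance ticks = 4; W→S at t=3 → φ=9
RR: stance ticks = 4; W→S at t=4 → φ=8


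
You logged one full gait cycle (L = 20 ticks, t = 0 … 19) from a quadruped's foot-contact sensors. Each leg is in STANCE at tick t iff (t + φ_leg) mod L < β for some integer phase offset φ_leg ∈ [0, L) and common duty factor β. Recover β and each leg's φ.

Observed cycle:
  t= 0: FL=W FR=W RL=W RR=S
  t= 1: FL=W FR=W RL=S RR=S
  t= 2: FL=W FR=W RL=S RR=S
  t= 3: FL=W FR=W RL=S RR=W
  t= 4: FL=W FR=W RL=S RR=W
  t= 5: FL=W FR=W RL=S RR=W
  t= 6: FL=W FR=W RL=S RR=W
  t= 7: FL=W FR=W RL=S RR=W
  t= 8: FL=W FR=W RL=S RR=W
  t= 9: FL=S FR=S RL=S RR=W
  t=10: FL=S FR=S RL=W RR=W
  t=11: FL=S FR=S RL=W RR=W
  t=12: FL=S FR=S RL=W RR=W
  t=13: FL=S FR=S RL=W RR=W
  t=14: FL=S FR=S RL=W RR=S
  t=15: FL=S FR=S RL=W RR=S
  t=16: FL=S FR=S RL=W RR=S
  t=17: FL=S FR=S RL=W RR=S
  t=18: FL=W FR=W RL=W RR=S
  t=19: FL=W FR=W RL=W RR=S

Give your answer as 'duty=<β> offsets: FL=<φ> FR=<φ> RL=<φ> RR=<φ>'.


duty β = stance ticks per leg = 9
FL: stance ticks = 9; W→S at t=9 → φ=11
FR: stance ticks = 9; W→S at t=9 → φ=11
RL: stance ticks = 9; W→S at t=1 → φ=19
RR: stance ticks = 9; W→S at t=14 → φ=6

duty=9 offsets: FL=11 FR=11 RL=19 RR=6


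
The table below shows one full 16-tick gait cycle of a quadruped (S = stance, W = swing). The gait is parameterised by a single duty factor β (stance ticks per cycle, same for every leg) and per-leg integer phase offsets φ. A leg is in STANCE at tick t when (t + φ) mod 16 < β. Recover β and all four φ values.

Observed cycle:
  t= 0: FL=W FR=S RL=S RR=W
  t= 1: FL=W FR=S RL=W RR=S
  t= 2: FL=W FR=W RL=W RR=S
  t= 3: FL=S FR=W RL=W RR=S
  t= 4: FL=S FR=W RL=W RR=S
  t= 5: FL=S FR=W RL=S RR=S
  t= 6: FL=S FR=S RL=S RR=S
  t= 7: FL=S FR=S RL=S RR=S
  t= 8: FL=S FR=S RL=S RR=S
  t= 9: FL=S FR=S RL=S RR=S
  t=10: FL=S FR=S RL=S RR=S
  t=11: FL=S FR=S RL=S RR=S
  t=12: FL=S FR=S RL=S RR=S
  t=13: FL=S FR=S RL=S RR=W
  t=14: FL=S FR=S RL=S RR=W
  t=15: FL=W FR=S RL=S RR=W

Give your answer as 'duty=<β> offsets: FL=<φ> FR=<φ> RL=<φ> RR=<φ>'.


duty β = stance ticks per leg = 12
FL: stance ticks = 12; W→S at t=3 → φ=13
FR: stance ticks = 12; W→S at t=6 → φ=10
RL: stance ticks = 12; W→S at t=5 → φ=11
RR: stance ticks = 12; W→S at t=1 → φ=15

duty=12 offsets: FL=13 FR=10 RL=11 RR=15


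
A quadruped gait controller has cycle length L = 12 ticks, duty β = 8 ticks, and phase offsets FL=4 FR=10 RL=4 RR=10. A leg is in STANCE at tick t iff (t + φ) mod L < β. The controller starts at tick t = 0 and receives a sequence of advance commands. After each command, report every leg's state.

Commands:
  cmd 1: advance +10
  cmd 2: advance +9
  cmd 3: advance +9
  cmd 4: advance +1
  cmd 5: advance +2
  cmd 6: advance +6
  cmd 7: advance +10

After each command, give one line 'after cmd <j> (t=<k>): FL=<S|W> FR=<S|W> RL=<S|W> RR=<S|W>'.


after cmd 1 (t=10): FL=S FR=W RL=S RR=W
after cmd 2 (t=19): FL=W FR=S RL=W RR=S
after cmd 3 (t=28): FL=W FR=S RL=W RR=S
after cmd 4 (t=29): FL=W FR=S RL=W RR=S
after cmd 5 (t=31): FL=W FR=S RL=W RR=S
after cmd 6 (t=37): FL=S FR=W RL=S RR=W
after cmd 7 (t=47): FL=S FR=W RL=S RR=W

start t=0: FL=S FR=W RL=S RR=W
cmd 1: advance +10 → t=10, phase=(2,8,2,8) → FL=S FR=W RL=S RR=W
cmd 2: advance +9 → t=19, phase=(11,5,11,5) → FL=W FR=S RL=W RR=S
cmd 3: advance +9 → t=28, phase=(8,2,8,2) → FL=W FR=S RL=W RR=S
cmd 4: advance +1 → t=29, phase=(9,3,9,3) → FL=W FR=S RL=W RR=S
cmd 5: advance +2 → t=31, phase=(11,5,11,5) → FL=W FR=S RL=W RR=S
cmd 6: advance +6 → t=37, phase=(5,11,5,11) → FL=S FR=W RL=S RR=W
cmd 7: advance +10 → t=47, phase=(3,9,3,9) → FL=S FR=W RL=S RR=W


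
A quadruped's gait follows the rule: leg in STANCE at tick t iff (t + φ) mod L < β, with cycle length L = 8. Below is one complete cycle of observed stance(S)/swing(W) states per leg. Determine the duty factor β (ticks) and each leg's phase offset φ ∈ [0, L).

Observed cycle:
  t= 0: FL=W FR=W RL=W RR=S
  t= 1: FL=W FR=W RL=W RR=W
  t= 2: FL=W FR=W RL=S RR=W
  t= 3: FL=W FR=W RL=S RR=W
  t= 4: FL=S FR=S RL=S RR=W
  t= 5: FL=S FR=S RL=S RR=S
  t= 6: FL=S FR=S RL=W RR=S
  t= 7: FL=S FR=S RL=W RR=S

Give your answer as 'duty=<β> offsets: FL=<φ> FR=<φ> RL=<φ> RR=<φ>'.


duty β = stance ticks per leg = 4
FL: stance ticks = 4; W→S at t=4 → φ=4
FR: stance ticks = 4; W→S at t=4 → φ=4
RL: stance ticks = 4; W→S at t=2 → φ=6
RR: stance ticks = 4; W→S at t=5 → φ=3

duty=4 offsets: FL=4 FR=4 RL=6 RR=3


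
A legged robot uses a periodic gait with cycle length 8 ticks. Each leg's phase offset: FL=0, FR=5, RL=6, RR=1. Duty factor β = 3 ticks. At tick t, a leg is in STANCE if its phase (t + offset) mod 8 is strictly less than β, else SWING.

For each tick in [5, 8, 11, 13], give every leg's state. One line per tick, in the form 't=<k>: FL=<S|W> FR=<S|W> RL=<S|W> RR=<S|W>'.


t=5: phase=(5,2,3,6) vs β=3 → FL=W FR=S RL=W RR=W
t=8: phase=(0,5,6,1) vs β=3 → FL=S FR=W RL=W RR=S
t=11: phase=(3,0,1,4) vs β=3 → FL=W FR=S RL=S RR=W
t=13: phase=(5,2,3,6) vs β=3 → FL=W FR=S RL=W RR=W

t=5: FL=W FR=S RL=W RR=W
t=8: FL=S FR=W RL=W RR=S
t=11: FL=W FR=S RL=S RR=W
t=13: FL=W FR=S RL=W RR=W


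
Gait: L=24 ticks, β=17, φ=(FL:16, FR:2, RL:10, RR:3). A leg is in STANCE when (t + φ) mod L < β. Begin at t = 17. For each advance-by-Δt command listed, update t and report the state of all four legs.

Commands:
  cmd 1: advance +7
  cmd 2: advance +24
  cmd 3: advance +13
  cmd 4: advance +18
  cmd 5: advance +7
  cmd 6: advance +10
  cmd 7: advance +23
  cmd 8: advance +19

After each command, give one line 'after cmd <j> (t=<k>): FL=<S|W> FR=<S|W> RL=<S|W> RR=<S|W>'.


start t=17: FL=S FR=W RL=S RR=W
cmd 1: advance +7 → t=24, phase=(16,2,10,3) → FL=S FR=S RL=S RR=S
cmd 2: advance +24 → t=48, phase=(16,2,10,3) → FL=S FR=S RL=S RR=S
cmd 3: advance +13 → t=61, phase=(5,15,23,16) → FL=S FR=S RL=W RR=S
cmd 4: advance +18 → t=79, phase=(23,9,17,10) → FL=W FR=S RL=W RR=S
cmd 5: advance +7 → t=86, phase=(6,16,0,17) → FL=S FR=S RL=S RR=W
cmd 6: advance +10 → t=96, phase=(16,2,10,3) → FL=S FR=S RL=S RR=S
cmd 7: advance +23 → t=119, phase=(15,1,9,2) → FL=S FR=S RL=S RR=S
cmd 8: advance +19 → t=138, phase=(10,20,4,21) → FL=S FR=W RL=S RR=W

after cmd 1 (t=24): FL=S FR=S RL=S RR=S
after cmd 2 (t=48): FL=S FR=S RL=S RR=S
after cmd 3 (t=61): FL=S FR=S RL=W RR=S
after cmd 4 (t=79): FL=W FR=S RL=W RR=S
after cmd 5 (t=86): FL=S FR=S RL=S RR=W
after cmd 6 (t=96): FL=S FR=S RL=S RR=S
after cmd 7 (t=119): FL=S FR=S RL=S RR=S
after cmd 8 (t=138): FL=S FR=W RL=S RR=W


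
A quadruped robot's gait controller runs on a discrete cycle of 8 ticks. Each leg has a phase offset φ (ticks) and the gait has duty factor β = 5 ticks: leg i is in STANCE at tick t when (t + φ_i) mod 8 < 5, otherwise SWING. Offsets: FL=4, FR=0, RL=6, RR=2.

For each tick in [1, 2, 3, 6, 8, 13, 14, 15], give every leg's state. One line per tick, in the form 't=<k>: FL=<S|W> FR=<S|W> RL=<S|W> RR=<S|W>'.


t=1: phase=(5,1,7,3) vs β=5 → FL=W FR=S RL=W RR=S
t=2: phase=(6,2,0,4) vs β=5 → FL=W FR=S RL=S RR=S
t=3: phase=(7,3,1,5) vs β=5 → FL=W FR=S RL=S RR=W
t=6: phase=(2,6,4,0) vs β=5 → FL=S FR=W RL=S RR=S
t=8: phase=(4,0,6,2) vs β=5 → FL=S FR=S RL=W RR=S
t=13: phase=(1,5,3,7) vs β=5 → FL=S FR=W RL=S RR=W
t=14: phase=(2,6,4,0) vs β=5 → FL=S FR=W RL=S RR=S
t=15: phase=(3,7,5,1) vs β=5 → FL=S FR=W RL=W RR=S

t=1: FL=W FR=S RL=W RR=S
t=2: FL=W FR=S RL=S RR=S
t=3: FL=W FR=S RL=S RR=W
t=6: FL=S FR=W RL=S RR=S
t=8: FL=S FR=S RL=W RR=S
t=13: FL=S FR=W RL=S RR=W
t=14: FL=S FR=W RL=S RR=S
t=15: FL=S FR=W RL=W RR=S


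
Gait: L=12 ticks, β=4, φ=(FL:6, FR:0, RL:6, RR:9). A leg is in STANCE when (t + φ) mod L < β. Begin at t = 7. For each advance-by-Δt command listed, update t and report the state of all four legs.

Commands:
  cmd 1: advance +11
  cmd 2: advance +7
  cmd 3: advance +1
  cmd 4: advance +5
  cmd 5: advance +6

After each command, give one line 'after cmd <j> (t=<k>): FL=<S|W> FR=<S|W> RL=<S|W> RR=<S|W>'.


after cmd 1 (t=18): FL=S FR=W RL=S RR=S
after cmd 2 (t=25): FL=W FR=S RL=W RR=W
after cmd 3 (t=26): FL=W FR=S RL=W RR=W
after cmd 4 (t=31): FL=S FR=W RL=S RR=W
after cmd 5 (t=37): FL=W FR=S RL=W RR=W

start t=7: FL=S FR=W RL=S RR=W
cmd 1: advance +11 → t=18, phase=(0,6,0,3) → FL=S FR=W RL=S RR=S
cmd 2: advance +7 → t=25, phase=(7,1,7,10) → FL=W FR=S RL=W RR=W
cmd 3: advance +1 → t=26, phase=(8,2,8,11) → FL=W FR=S RL=W RR=W
cmd 4: advance +5 → t=31, phase=(1,7,1,4) → FL=S FR=W RL=S RR=W
cmd 5: advance +6 → t=37, phase=(7,1,7,10) → FL=W FR=S RL=W RR=W


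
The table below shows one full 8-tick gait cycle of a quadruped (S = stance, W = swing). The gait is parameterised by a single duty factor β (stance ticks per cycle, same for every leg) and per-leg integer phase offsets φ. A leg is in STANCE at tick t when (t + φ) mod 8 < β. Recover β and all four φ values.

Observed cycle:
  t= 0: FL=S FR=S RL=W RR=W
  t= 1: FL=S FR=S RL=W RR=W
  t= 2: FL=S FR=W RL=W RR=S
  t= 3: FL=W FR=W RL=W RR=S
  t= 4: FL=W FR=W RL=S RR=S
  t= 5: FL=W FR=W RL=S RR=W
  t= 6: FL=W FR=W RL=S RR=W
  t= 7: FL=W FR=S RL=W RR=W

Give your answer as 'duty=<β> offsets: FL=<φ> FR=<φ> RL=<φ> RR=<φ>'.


duty β = stance ticks per leg = 3
FL: stance ticks = 3; W→S at t=0 → φ=0
FR: stance ticks = 3; W→S at t=7 → φ=1
RL: stance ticks = 3; W→S at t=4 → φ=4
RR: stance ticks = 3; W→S at t=2 → φ=6

duty=3 offsets: FL=0 FR=1 RL=4 RR=6


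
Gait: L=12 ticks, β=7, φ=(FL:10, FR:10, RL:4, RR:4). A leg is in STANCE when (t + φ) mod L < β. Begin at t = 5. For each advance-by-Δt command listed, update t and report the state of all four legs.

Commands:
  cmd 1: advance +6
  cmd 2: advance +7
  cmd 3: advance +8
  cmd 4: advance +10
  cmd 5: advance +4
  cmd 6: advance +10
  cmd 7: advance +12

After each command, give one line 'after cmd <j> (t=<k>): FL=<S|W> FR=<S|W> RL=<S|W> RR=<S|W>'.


after cmd 1 (t=11): FL=W FR=W RL=S RR=S
after cmd 2 (t=18): FL=S FR=S RL=W RR=W
after cmd 3 (t=26): FL=S FR=S RL=S RR=S
after cmd 4 (t=36): FL=W FR=W RL=S RR=S
after cmd 5 (t=40): FL=S FR=S RL=W RR=W
after cmd 6 (t=50): FL=S FR=S RL=S RR=S
after cmd 7 (t=62): FL=S FR=S RL=S RR=S

start t=5: FL=S FR=S RL=W RR=W
cmd 1: advance +6 → t=11, phase=(9,9,3,3) → FL=W FR=W RL=S RR=S
cmd 2: advance +7 → t=18, phase=(4,4,10,10) → FL=S FR=S RL=W RR=W
cmd 3: advance +8 → t=26, phase=(0,0,6,6) → FL=S FR=S RL=S RR=S
cmd 4: advance +10 → t=36, phase=(10,10,4,4) → FL=W FR=W RL=S RR=S
cmd 5: advance +4 → t=40, phase=(2,2,8,8) → FL=S FR=S RL=W RR=W
cmd 6: advance +10 → t=50, phase=(0,0,6,6) → FL=S FR=S RL=S RR=S
cmd 7: advance +12 → t=62, phase=(0,0,6,6) → FL=S FR=S RL=S RR=S


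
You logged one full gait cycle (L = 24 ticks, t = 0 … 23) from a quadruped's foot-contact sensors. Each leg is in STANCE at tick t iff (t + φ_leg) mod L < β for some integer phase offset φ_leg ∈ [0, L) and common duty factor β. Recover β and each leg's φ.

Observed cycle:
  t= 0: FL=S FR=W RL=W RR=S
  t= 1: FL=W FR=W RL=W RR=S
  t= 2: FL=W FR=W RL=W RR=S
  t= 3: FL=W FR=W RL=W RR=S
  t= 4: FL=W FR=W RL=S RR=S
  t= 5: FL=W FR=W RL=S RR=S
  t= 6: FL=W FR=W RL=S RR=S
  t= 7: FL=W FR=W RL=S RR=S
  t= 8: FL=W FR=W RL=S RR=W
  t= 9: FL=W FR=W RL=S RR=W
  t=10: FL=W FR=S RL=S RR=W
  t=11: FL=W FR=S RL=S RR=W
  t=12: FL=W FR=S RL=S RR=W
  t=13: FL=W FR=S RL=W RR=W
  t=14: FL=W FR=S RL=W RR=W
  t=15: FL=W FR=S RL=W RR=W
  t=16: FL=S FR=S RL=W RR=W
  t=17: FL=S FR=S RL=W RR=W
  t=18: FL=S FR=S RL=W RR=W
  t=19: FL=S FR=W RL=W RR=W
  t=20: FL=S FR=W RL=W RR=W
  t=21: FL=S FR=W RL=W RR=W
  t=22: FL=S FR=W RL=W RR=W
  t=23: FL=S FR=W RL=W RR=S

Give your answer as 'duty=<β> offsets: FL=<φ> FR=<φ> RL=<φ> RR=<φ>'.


duty=9 offsets: FL=8 FR=14 RL=20 RR=1

duty β = stance ticks per leg = 9
FL: stance ticks = 9; W→S at t=16 → φ=8
FR: stance ticks = 9; W→S at t=10 → φ=14
RL: stance ticks = 9; W→S at t=4 → φ=20
RR: stance ticks = 9; W→S at t=23 → φ=1


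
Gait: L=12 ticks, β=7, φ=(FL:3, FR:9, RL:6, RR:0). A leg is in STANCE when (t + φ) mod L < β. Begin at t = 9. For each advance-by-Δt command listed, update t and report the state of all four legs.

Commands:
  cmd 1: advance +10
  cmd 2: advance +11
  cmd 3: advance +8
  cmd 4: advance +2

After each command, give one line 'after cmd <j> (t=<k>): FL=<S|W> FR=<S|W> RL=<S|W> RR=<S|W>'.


start t=9: FL=S FR=S RL=S RR=W
cmd 1: advance +10 → t=19, phase=(10,4,1,7) → FL=W FR=S RL=S RR=W
cmd 2: advance +11 → t=30, phase=(9,3,0,6) → FL=W FR=S RL=S RR=S
cmd 3: advance +8 → t=38, phase=(5,11,8,2) → FL=S FR=W RL=W RR=S
cmd 4: advance +2 → t=40, phase=(7,1,10,4) → FL=W FR=S RL=W RR=S

after cmd 1 (t=19): FL=W FR=S RL=S RR=W
after cmd 2 (t=30): FL=W FR=S RL=S RR=S
after cmd 3 (t=38): FL=S FR=W RL=W RR=S
after cmd 4 (t=40): FL=W FR=S RL=W RR=S


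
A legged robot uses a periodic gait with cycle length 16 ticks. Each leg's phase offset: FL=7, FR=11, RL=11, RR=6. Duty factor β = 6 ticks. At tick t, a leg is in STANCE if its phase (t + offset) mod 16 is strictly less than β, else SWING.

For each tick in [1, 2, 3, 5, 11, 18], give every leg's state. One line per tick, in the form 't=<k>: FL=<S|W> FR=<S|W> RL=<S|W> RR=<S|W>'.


t=1: FL=W FR=W RL=W RR=W
t=2: FL=W FR=W RL=W RR=W
t=3: FL=W FR=W RL=W RR=W
t=5: FL=W FR=S RL=S RR=W
t=11: FL=S FR=W RL=W RR=S
t=18: FL=W FR=W RL=W RR=W

t=1: phase=(8,12,12,7) vs β=6 → FL=W FR=W RL=W RR=W
t=2: phase=(9,13,13,8) vs β=6 → FL=W FR=W RL=W RR=W
t=3: phase=(10,14,14,9) vs β=6 → FL=W FR=W RL=W RR=W
t=5: phase=(12,0,0,11) vs β=6 → FL=W FR=S RL=S RR=W
t=11: phase=(2,6,6,1) vs β=6 → FL=S FR=W RL=W RR=S
t=18: phase=(9,13,13,8) vs β=6 → FL=W FR=W RL=W RR=W


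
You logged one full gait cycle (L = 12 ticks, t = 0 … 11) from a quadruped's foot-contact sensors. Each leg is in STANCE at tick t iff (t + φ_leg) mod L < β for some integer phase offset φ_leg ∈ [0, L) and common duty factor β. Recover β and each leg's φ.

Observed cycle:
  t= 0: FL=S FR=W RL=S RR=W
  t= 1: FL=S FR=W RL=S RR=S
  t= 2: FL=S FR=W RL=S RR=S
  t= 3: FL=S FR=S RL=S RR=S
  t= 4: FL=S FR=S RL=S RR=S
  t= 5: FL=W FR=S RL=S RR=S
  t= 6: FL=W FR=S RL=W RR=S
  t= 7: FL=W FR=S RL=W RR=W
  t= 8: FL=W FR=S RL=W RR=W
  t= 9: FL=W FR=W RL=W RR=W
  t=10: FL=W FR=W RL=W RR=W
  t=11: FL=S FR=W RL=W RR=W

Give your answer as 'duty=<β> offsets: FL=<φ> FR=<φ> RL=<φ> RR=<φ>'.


duty β = stance ticks per leg = 6
FL: stance ticks = 6; W→S at t=11 → φ=1
FR: stance ticks = 6; W→S at t=3 → φ=9
RL: stance ticks = 6; W→S at t=0 → φ=0
RR: stance ticks = 6; W→S at t=1 → φ=11

duty=6 offsets: FL=1 FR=9 RL=0 RR=11


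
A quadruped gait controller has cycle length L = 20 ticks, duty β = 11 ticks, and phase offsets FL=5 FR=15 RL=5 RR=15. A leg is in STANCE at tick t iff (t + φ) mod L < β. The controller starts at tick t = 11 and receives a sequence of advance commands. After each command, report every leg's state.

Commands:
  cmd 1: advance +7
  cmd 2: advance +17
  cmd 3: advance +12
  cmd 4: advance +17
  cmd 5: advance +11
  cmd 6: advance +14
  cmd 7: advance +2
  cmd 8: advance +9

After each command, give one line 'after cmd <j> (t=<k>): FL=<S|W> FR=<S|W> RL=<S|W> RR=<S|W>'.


after cmd 1 (t=18): FL=S FR=W RL=S RR=W
after cmd 2 (t=35): FL=S FR=S RL=S RR=S
after cmd 3 (t=47): FL=W FR=S RL=W RR=S
after cmd 4 (t=64): FL=S FR=W RL=S RR=W
after cmd 5 (t=75): FL=S FR=S RL=S RR=S
after cmd 6 (t=89): FL=W FR=S RL=W RR=S
after cmd 7 (t=91): FL=W FR=S RL=W RR=S
after cmd 8 (t=100): FL=S FR=W RL=S RR=W

start t=11: FL=W FR=S RL=W RR=S
cmd 1: advance +7 → t=18, phase=(3,13,3,13) → FL=S FR=W RL=S RR=W
cmd 2: advance +17 → t=35, phase=(0,10,0,10) → FL=S FR=S RL=S RR=S
cmd 3: advance +12 → t=47, phase=(12,2,12,2) → FL=W FR=S RL=W RR=S
cmd 4: advance +17 → t=64, phase=(9,19,9,19) → FL=S FR=W RL=S RR=W
cmd 5: advance +11 → t=75, phase=(0,10,0,10) → FL=S FR=S RL=S RR=S
cmd 6: advance +14 → t=89, phase=(14,4,14,4) → FL=W FR=S RL=W RR=S
cmd 7: advance +2 → t=91, phase=(16,6,16,6) → FL=W FR=S RL=W RR=S
cmd 8: advance +9 → t=100, phase=(5,15,5,15) → FL=S FR=W RL=S RR=W


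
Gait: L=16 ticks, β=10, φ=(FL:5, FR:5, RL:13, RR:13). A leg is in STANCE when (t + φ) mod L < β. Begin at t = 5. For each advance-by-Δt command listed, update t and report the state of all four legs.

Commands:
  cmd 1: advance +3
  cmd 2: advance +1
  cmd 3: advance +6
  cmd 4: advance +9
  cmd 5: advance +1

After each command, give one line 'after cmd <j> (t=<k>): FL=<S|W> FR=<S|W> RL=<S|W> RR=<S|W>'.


after cmd 1 (t=8): FL=W FR=W RL=S RR=S
after cmd 2 (t=9): FL=W FR=W RL=S RR=S
after cmd 3 (t=15): FL=S FR=S RL=W RR=W
after cmd 4 (t=24): FL=W FR=W RL=S RR=S
after cmd 5 (t=25): FL=W FR=W RL=S RR=S

start t=5: FL=W FR=W RL=S RR=S
cmd 1: advance +3 → t=8, phase=(13,13,5,5) → FL=W FR=W RL=S RR=S
cmd 2: advance +1 → t=9, phase=(14,14,6,6) → FL=W FR=W RL=S RR=S
cmd 3: advance +6 → t=15, phase=(4,4,12,12) → FL=S FR=S RL=W RR=W
cmd 4: advance +9 → t=24, phase=(13,13,5,5) → FL=W FR=W RL=S RR=S
cmd 5: advance +1 → t=25, phase=(14,14,6,6) → FL=W FR=W RL=S RR=S


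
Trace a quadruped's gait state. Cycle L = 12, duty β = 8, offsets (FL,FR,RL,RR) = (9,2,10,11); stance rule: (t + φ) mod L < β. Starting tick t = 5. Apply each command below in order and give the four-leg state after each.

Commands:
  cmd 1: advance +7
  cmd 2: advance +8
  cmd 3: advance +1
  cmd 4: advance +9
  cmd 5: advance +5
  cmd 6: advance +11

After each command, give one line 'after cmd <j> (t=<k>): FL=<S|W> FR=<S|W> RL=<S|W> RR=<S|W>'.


start t=5: FL=S FR=S RL=S RR=S
cmd 1: advance +7 → t=12, phase=(9,2,10,11) → FL=W FR=S RL=W RR=W
cmd 2: advance +8 → t=20, phase=(5,10,6,7) → FL=S FR=W RL=S RR=S
cmd 3: advance +1 → t=21, phase=(6,11,7,8) → FL=S FR=W RL=S RR=W
cmd 4: advance +9 → t=30, phase=(3,8,4,5) → FL=S FR=W RL=S RR=S
cmd 5: advance +5 → t=35, phase=(8,1,9,10) → FL=W FR=S RL=W RR=W
cmd 6: advance +11 → t=46, phase=(7,0,8,9) → FL=S FR=S RL=W RR=W

after cmd 1 (t=12): FL=W FR=S RL=W RR=W
after cmd 2 (t=20): FL=S FR=W RL=S RR=S
after cmd 3 (t=21): FL=S FR=W RL=S RR=W
after cmd 4 (t=30): FL=S FR=W RL=S RR=S
after cmd 5 (t=35): FL=W FR=S RL=W RR=W
after cmd 6 (t=46): FL=S FR=S RL=W RR=W


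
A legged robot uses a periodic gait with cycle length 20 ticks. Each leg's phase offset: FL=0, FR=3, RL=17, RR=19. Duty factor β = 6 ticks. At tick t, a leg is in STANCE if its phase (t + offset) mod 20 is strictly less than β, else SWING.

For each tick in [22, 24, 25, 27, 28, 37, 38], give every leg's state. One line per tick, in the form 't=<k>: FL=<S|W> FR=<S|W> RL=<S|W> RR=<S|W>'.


t=22: FL=S FR=S RL=W RR=S
t=24: FL=S FR=W RL=S RR=S
t=25: FL=S FR=W RL=S RR=S
t=27: FL=W FR=W RL=S RR=W
t=28: FL=W FR=W RL=S RR=W
t=37: FL=W FR=S RL=W RR=W
t=38: FL=W FR=S RL=W RR=W

t=22: phase=(2,5,19,1) vs β=6 → FL=S FR=S RL=W RR=S
t=24: phase=(4,7,1,3) vs β=6 → FL=S FR=W RL=S RR=S
t=25: phase=(5,8,2,4) vs β=6 → FL=S FR=W RL=S RR=S
t=27: phase=(7,10,4,6) vs β=6 → FL=W FR=W RL=S RR=W
t=28: phase=(8,11,5,7) vs β=6 → FL=W FR=W RL=S RR=W
t=37: phase=(17,0,14,16) vs β=6 → FL=W FR=S RL=W RR=W
t=38: phase=(18,1,15,17) vs β=6 → FL=W FR=S RL=W RR=W


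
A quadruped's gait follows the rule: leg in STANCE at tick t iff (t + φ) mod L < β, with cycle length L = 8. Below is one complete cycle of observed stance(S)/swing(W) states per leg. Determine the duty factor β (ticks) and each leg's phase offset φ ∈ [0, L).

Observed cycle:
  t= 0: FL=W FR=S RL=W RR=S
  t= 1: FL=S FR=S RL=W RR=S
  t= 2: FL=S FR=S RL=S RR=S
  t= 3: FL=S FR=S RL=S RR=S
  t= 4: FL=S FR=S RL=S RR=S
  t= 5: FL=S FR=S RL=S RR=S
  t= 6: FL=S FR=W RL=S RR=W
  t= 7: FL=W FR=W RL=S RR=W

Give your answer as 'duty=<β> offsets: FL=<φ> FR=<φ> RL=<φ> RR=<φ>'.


duty β = stance ticks per leg = 6
FL: stance ticks = 6; W→S at t=1 → φ=7
FR: stance ticks = 6; W→S at t=0 → φ=0
RL: stance ticks = 6; W→S at t=2 → φ=6
RR: stance ticks = 6; W→S at t=0 → φ=0

duty=6 offsets: FL=7 FR=0 RL=6 RR=0


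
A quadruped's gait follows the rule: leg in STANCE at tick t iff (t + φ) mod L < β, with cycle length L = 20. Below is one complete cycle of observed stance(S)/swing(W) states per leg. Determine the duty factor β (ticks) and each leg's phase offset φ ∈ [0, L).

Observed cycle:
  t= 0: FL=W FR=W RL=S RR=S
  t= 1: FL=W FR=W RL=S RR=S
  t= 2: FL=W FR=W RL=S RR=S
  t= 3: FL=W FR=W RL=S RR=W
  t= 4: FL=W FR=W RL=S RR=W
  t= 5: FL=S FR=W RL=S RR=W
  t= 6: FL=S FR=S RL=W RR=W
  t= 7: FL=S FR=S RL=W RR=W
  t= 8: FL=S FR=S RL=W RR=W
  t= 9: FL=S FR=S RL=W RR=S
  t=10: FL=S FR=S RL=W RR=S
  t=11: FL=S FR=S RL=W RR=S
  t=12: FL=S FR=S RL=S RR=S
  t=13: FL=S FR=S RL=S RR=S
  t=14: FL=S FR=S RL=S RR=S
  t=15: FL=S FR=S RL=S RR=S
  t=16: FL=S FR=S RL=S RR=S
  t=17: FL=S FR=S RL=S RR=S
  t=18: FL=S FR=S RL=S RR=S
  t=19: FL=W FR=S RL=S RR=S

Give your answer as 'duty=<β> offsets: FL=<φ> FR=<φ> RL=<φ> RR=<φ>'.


duty=14 offsets: FL=15 FR=14 RL=8 RR=11

duty β = stance ticks per leg = 14
FL: stance ticks = 14; W→S at t=5 → φ=15
FR: stance ticks = 14; W→S at t=6 → φ=14
RL: stance ticks = 14; W→S at t=12 → φ=8
RR: stance ticks = 14; W→S at t=9 → φ=11


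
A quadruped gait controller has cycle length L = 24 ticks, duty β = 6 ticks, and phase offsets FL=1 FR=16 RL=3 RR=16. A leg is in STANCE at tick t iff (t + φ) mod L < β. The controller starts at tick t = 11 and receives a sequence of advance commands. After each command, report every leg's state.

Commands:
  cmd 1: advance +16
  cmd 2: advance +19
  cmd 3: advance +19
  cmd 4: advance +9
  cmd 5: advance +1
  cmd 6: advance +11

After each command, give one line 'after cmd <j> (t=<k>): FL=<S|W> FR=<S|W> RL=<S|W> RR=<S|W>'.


after cmd 1 (t=27): FL=S FR=W RL=W RR=W
after cmd 2 (t=46): FL=W FR=W RL=S RR=W
after cmd 3 (t=65): FL=W FR=W RL=W RR=W
after cmd 4 (t=74): FL=S FR=W RL=S RR=W
after cmd 5 (t=75): FL=S FR=W RL=W RR=W
after cmd 6 (t=86): FL=W FR=W RL=W RR=W

start t=11: FL=W FR=S RL=W RR=S
cmd 1: advance +16 → t=27, phase=(4,19,6,19) → FL=S FR=W RL=W RR=W
cmd 2: advance +19 → t=46, phase=(23,14,1,14) → FL=W FR=W RL=S RR=W
cmd 3: advance +19 → t=65, phase=(18,9,20,9) → FL=W FR=W RL=W RR=W
cmd 4: advance +9 → t=74, phase=(3,18,5,18) → FL=S FR=W RL=S RR=W
cmd 5: advance +1 → t=75, phase=(4,19,6,19) → FL=S FR=W RL=W RR=W
cmd 6: advance +11 → t=86, phase=(15,6,17,6) → FL=W FR=W RL=W RR=W


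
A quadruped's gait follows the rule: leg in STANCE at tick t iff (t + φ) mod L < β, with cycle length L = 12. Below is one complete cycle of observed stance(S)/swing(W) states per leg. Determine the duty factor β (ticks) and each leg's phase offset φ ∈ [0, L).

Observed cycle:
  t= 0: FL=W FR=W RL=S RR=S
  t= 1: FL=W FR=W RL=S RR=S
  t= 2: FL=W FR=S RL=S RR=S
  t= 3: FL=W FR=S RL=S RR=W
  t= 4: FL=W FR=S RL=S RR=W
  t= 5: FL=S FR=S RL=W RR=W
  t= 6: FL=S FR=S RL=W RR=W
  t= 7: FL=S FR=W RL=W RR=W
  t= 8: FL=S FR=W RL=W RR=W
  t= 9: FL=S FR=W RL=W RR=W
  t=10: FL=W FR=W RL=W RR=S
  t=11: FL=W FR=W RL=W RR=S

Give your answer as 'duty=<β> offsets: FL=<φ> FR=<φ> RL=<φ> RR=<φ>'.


duty=5 offsets: FL=7 FR=10 RL=0 RR=2

duty β = stance ticks per leg = 5
FL: stance ticks = 5; W→S at t=5 → φ=7
FR: stance ticks = 5; W→S at t=2 → φ=10
RL: stance ticks = 5; W→S at t=0 → φ=0
RR: stance ticks = 5; W→S at t=10 → φ=2


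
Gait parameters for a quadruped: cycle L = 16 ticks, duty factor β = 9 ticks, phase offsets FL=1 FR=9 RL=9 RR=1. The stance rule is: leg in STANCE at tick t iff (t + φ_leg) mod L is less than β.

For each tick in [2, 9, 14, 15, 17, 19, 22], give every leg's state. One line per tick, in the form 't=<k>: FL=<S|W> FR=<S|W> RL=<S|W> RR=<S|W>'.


t=2: FL=S FR=W RL=W RR=S
t=9: FL=W FR=S RL=S RR=W
t=14: FL=W FR=S RL=S RR=W
t=15: FL=S FR=S RL=S RR=S
t=17: FL=S FR=W RL=W RR=S
t=19: FL=S FR=W RL=W RR=S
t=22: FL=S FR=W RL=W RR=S

t=2: phase=(3,11,11,3) vs β=9 → FL=S FR=W RL=W RR=S
t=9: phase=(10,2,2,10) vs β=9 → FL=W FR=S RL=S RR=W
t=14: phase=(15,7,7,15) vs β=9 → FL=W FR=S RL=S RR=W
t=15: phase=(0,8,8,0) vs β=9 → FL=S FR=S RL=S RR=S
t=17: phase=(2,10,10,2) vs β=9 → FL=S FR=W RL=W RR=S
t=19: phase=(4,12,12,4) vs β=9 → FL=S FR=W RL=W RR=S
t=22: phase=(7,15,15,7) vs β=9 → FL=S FR=W RL=W RR=S


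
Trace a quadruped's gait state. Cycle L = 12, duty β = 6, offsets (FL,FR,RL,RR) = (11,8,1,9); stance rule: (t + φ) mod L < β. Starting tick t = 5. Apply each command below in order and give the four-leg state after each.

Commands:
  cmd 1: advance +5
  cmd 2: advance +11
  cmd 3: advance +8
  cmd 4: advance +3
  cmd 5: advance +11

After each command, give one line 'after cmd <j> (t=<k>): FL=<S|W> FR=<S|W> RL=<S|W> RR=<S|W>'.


after cmd 1 (t=10): FL=W FR=W RL=W RR=W
after cmd 2 (t=21): FL=W FR=S RL=W RR=W
after cmd 3 (t=29): FL=S FR=S RL=W RR=S
after cmd 4 (t=32): FL=W FR=S RL=W RR=S
after cmd 5 (t=43): FL=W FR=S RL=W RR=S

start t=5: FL=S FR=S RL=W RR=S
cmd 1: advance +5 → t=10, phase=(9,6,11,7) → FL=W FR=W RL=W RR=W
cmd 2: advance +11 → t=21, phase=(8,5,10,6) → FL=W FR=S RL=W RR=W
cmd 3: advance +8 → t=29, phase=(4,1,6,2) → FL=S FR=S RL=W RR=S
cmd 4: advance +3 → t=32, phase=(7,4,9,5) → FL=W FR=S RL=W RR=S
cmd 5: advance +11 → t=43, phase=(6,3,8,4) → FL=W FR=S RL=W RR=S


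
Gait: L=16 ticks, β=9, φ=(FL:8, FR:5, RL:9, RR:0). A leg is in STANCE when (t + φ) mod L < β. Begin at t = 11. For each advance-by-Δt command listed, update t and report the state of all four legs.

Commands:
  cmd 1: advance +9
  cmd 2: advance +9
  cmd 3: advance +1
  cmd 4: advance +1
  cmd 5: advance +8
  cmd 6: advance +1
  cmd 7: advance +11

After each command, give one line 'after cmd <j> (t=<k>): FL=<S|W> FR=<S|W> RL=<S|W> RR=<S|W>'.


start t=11: FL=S FR=S RL=S RR=W
cmd 1: advance +9 → t=20, phase=(12,9,13,4) → FL=W FR=W RL=W RR=S
cmd 2: advance +9 → t=29, phase=(5,2,6,13) → FL=S FR=S RL=S RR=W
cmd 3: advance +1 → t=30, phase=(6,3,7,14) → FL=S FR=S RL=S RR=W
cmd 4: advance +1 → t=31, phase=(7,4,8,15) → FL=S FR=S RL=S RR=W
cmd 5: advance +8 → t=39, phase=(15,12,0,7) → FL=W FR=W RL=S RR=S
cmd 6: advance +1 → t=40, phase=(0,13,1,8) → FL=S FR=W RL=S RR=S
cmd 7: advance +11 → t=51, phase=(11,8,12,3) → FL=W FR=S RL=W RR=S

after cmd 1 (t=20): FL=W FR=W RL=W RR=S
after cmd 2 (t=29): FL=S FR=S RL=S RR=W
after cmd 3 (t=30): FL=S FR=S RL=S RR=W
after cmd 4 (t=31): FL=S FR=S RL=S RR=W
after cmd 5 (t=39): FL=W FR=W RL=S RR=S
after cmd 6 (t=40): FL=S FR=W RL=S RR=S
after cmd 7 (t=51): FL=W FR=S RL=W RR=S


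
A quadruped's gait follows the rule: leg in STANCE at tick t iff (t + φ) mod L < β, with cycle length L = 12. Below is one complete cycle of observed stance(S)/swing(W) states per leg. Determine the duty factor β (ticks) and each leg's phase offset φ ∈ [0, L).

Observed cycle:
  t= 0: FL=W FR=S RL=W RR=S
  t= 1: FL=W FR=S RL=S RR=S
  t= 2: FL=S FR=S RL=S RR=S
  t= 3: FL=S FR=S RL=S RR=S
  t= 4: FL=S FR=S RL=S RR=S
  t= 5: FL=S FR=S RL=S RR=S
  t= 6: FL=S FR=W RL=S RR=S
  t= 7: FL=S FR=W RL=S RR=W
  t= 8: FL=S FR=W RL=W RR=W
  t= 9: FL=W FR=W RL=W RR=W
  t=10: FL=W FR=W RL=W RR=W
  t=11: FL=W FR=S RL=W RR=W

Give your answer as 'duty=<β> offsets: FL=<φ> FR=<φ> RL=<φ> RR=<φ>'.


duty β = stance ticks per leg = 7
FL: stance ticks = 7; W→S at t=2 → φ=10
FR: stance ticks = 7; W→S at t=11 → φ=1
RL: stance ticks = 7; W→S at t=1 → φ=11
RR: stance ticks = 7; W→S at t=0 → φ=0

duty=7 offsets: FL=10 FR=1 RL=11 RR=0


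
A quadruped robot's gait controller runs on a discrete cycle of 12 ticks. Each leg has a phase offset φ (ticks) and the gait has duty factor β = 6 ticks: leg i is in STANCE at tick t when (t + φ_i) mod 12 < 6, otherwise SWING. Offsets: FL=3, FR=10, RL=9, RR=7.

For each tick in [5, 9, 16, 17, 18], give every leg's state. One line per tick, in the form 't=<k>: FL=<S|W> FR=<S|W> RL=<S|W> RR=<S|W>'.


t=5: FL=W FR=S RL=S RR=S
t=9: FL=S FR=W RL=W RR=S
t=16: FL=W FR=S RL=S RR=W
t=17: FL=W FR=S RL=S RR=S
t=18: FL=W FR=S RL=S RR=S

t=5: phase=(8,3,2,0) vs β=6 → FL=W FR=S RL=S RR=S
t=9: phase=(0,7,6,4) vs β=6 → FL=S FR=W RL=W RR=S
t=16: phase=(7,2,1,11) vs β=6 → FL=W FR=S RL=S RR=W
t=17: phase=(8,3,2,0) vs β=6 → FL=W FR=S RL=S RR=S
t=18: phase=(9,4,3,1) vs β=6 → FL=W FR=S RL=S RR=S


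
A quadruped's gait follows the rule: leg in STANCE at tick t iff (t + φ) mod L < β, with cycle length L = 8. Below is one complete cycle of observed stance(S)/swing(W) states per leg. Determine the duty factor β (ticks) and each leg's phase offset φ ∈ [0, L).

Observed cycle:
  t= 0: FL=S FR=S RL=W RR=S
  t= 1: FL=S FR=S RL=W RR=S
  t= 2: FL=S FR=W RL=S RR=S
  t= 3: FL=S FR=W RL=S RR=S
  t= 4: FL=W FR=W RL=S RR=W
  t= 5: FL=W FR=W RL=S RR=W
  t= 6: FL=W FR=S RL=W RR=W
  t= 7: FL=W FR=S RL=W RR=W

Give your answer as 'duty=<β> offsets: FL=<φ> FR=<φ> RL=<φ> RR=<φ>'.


duty=4 offsets: FL=0 FR=2 RL=6 RR=0

duty β = stance ticks per leg = 4
FL: stance ticks = 4; W→S at t=0 → φ=0
FR: stance ticks = 4; W→S at t=6 → φ=2
RL: stance ticks = 4; W→S at t=2 → φ=6
RR: stance ticks = 4; W→S at t=0 → φ=0


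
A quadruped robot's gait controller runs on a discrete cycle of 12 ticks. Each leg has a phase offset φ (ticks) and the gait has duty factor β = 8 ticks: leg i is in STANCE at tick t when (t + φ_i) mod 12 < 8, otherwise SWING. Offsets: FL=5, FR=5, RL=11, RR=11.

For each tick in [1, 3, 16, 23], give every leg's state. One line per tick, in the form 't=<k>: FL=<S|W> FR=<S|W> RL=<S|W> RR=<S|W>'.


t=1: FL=S FR=S RL=S RR=S
t=3: FL=W FR=W RL=S RR=S
t=16: FL=W FR=W RL=S RR=S
t=23: FL=S FR=S RL=W RR=W

t=1: phase=(6,6,0,0) vs β=8 → FL=S FR=S RL=S RR=S
t=3: phase=(8,8,2,2) vs β=8 → FL=W FR=W RL=S RR=S
t=16: phase=(9,9,3,3) vs β=8 → FL=W FR=W RL=S RR=S
t=23: phase=(4,4,10,10) vs β=8 → FL=S FR=S RL=W RR=W


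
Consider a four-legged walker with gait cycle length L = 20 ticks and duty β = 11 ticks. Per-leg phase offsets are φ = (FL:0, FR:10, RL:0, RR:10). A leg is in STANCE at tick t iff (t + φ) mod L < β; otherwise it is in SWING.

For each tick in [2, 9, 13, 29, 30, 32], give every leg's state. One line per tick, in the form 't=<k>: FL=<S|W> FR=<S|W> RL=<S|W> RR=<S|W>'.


t=2: phase=(2,12,2,12) vs β=11 → FL=S FR=W RL=S RR=W
t=9: phase=(9,19,9,19) vs β=11 → FL=S FR=W RL=S RR=W
t=13: phase=(13,3,13,3) vs β=11 → FL=W FR=S RL=W RR=S
t=29: phase=(9,19,9,19) vs β=11 → FL=S FR=W RL=S RR=W
t=30: phase=(10,0,10,0) vs β=11 → FL=S FR=S RL=S RR=S
t=32: phase=(12,2,12,2) vs β=11 → FL=W FR=S RL=W RR=S

t=2: FL=S FR=W RL=S RR=W
t=9: FL=S FR=W RL=S RR=W
t=13: FL=W FR=S RL=W RR=S
t=29: FL=S FR=W RL=S RR=W
t=30: FL=S FR=S RL=S RR=S
t=32: FL=W FR=S RL=W RR=S


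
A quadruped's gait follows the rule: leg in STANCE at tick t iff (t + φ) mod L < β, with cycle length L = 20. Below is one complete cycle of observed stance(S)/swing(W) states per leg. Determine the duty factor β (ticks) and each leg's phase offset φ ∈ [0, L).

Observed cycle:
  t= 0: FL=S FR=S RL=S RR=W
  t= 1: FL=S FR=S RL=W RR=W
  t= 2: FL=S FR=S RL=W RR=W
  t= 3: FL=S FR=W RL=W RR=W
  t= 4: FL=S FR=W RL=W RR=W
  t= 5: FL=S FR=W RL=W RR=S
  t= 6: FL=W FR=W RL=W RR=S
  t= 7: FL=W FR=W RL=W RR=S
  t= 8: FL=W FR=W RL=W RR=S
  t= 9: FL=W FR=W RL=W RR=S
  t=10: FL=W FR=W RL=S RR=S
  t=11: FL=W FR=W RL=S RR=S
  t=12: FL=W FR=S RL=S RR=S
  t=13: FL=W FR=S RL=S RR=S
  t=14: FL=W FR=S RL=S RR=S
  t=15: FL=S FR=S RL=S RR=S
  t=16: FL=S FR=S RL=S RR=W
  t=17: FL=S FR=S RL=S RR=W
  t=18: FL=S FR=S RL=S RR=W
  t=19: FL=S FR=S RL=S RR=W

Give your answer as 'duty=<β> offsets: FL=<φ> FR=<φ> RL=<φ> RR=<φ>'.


duty β = stance ticks per leg = 11
FL: stance ticks = 11; W→S at t=15 → φ=5
FR: stance ticks = 11; W→S at t=12 → φ=8
RL: stance ticks = 11; W→S at t=10 → φ=10
RR: stance ticks = 11; W→S at t=5 → φ=15

duty=11 offsets: FL=5 FR=8 RL=10 RR=15
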